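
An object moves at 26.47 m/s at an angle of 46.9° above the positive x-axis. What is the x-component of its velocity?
vₓ = v cos(θ) = 26.47 × cos(46.9°) = 18.09 m/s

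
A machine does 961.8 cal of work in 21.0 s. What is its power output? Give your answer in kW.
P = W/t = 4024 J / 21 s = 191.6 W = 0.1916 kW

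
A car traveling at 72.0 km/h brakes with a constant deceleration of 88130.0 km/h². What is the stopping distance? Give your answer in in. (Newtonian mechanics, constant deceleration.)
d = v₀² / (2a) (with unit conversion) = 1158.0 in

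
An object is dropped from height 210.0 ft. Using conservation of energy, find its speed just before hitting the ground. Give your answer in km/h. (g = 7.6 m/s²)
mgh = ½mv² → v = √(2gh) = √(2×7.6×64.01) = 31.19 m/s = 112.3 km/h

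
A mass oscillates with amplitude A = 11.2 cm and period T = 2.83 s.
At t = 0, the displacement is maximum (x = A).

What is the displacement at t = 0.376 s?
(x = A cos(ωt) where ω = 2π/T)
ω = 2π/T = 2π/2.83 = 2.22 rad/s
x = A cos(ωt) = 11.2×cos(2.22×0.376) = 7.519 cm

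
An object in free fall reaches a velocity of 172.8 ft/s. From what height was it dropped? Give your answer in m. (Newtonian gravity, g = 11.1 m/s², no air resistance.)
h = v²/(2g) (with unit conversion) = 125.0 m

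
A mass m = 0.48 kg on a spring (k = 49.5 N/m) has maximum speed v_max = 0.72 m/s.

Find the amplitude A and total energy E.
½mv²_max = ½kA² → A = v_max√(m/k) = 0.72×√(0.48/49.5) = 0.0709 m = 7.09 cm
E = ½mv²_max = ½×0.48×0.72² = 0.1244 J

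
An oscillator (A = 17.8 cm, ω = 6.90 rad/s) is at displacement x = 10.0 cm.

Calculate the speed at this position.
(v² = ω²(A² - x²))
v = ω√(A² − x²) = 6.9×√(0.178² − 0.1²) = 1.016 m/s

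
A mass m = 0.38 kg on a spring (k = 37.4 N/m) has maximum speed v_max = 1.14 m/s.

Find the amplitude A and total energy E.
½mv²_max = ½kA² → A = v_max√(m/k) = 1.14×√(0.38/37.4) = 0.1149 m = 11.49 cm
E = ½mv²_max = ½×0.38×1.14² = 0.2469 J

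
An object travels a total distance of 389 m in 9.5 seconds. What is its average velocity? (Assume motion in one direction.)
v_avg = Δd / Δt = 389 / 9.5 = 40.95 m/s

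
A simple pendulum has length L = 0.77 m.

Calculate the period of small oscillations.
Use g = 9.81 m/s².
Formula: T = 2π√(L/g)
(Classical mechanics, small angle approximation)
T = 2π√(L/g) = 2π√(0.77/9.81) = 1.76 s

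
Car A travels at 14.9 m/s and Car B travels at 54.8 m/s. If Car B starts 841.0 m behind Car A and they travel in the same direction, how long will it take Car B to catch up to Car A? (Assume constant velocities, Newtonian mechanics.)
Relative speed: v_rel = 54.8 - 14.9 = 39.9 m/s
Time to catch: t = d₀/v_rel = 841.0/39.9 = 21.08 s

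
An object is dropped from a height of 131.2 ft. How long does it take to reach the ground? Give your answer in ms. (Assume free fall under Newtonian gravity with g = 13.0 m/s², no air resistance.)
t = √(2h/g) (with unit conversion) = 2480.0 ms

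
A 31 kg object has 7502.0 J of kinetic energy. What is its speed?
KE = ½mv² → v = √(2KE/m) = √(2×7502.0/31) = 22.0 m/s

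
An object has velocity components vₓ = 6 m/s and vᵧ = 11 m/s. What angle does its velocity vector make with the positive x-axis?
θ = arctan(vᵧ/vₓ) = arctan(11/6) = 61.39°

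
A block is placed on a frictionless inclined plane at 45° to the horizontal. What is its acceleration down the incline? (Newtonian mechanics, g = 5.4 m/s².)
a = g sin(θ) = 5.4 × sin(45°) = 5.4 × 0.7071 = 3.82 m/s²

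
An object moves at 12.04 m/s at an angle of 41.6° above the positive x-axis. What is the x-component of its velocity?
vₓ = v cos(θ) = 12.04 × cos(41.6°) = 9.0 m/s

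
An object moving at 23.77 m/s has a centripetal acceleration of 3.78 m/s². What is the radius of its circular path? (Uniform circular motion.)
r = v²/a_c = 23.77²/3.78 = 149.47 m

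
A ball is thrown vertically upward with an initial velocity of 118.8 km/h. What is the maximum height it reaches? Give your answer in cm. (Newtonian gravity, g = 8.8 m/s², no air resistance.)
h_max = v₀²/(2g) (with unit conversion) = 6187.0 cm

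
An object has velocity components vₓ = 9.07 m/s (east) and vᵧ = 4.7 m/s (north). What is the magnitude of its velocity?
|v| = √(vₓ² + vᵧ²) = √(9.07² + 4.7²) = √(104.355) = 10.22 m/s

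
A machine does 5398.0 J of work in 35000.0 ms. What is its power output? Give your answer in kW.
P = W/t = 5398 J / 35 s = 154.2 W = 0.1542 kW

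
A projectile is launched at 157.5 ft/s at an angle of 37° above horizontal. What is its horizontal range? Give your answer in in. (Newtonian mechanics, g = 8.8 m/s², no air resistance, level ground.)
R = v₀² sin(2θ) / g (with unit conversion) = 9911.0 in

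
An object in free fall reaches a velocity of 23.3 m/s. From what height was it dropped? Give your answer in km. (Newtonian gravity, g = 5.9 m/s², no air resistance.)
h = v²/(2g) (with unit conversion) = 0.04601 km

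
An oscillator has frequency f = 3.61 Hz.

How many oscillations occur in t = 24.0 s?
n = f×t = 3.61×24.0 = 86.64 oscillations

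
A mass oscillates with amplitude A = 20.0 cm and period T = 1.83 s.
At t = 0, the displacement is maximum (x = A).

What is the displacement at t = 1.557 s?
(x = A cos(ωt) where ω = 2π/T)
ω = 2π/T = 2π/1.83 = 3.433 rad/s
x = A cos(ωt) = 20.0×cos(3.433×1.557) = 11.84 cm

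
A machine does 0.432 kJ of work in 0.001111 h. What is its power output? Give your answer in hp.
P = W/t = 432 J / 4 s = 108 W = 0.1448 hp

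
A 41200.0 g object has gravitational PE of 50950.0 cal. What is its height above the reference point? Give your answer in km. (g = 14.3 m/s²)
PE = mgh → h = PE/(mg) = 2.132e+05 J / (41.2 kg × 14.3 m/s²) = 361.8 m = 0.3618 km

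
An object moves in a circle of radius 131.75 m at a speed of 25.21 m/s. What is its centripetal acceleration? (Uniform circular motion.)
a_c = v²/r = 25.21²/131.75 = 635.544/131.75 = 4.82 m/s²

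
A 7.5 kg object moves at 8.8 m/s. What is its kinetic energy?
KE = ½mv² = ½×7.5×8.8² = 290.4 J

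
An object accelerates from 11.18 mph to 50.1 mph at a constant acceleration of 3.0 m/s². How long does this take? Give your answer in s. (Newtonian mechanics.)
t = (v - v₀)/a (with unit conversion) = 5.8 s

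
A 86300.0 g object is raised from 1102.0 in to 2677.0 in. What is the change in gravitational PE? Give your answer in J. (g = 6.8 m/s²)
ΔPE = mg(h₂ − h₁) = 86.3 kg × 6.8 m/s² × (68 − 27.99) m = 2.348e+04 J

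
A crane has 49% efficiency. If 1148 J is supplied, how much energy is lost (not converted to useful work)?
W_out = η × W_in = 0.49×1148 = 562.52 J
W_lost = W_in − W_out = 1148 − 562.52 = 585.48 J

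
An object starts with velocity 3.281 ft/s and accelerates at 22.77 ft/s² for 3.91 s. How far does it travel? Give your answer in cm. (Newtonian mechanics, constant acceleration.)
d = v₀t + ½at² (with unit conversion) = 5696.0 cm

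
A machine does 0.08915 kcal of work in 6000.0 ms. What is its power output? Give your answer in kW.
P = W/t = 373 J / 6 s = 62.17 W = 0.06217 kW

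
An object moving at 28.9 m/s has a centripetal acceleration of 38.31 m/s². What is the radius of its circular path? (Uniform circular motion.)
r = v²/a_c = 28.9²/38.31 = 21.8 m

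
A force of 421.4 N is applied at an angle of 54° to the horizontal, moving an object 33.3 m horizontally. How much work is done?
W = Fd cosθ = 421.4×33.3×cos(54°) = 8248.2 J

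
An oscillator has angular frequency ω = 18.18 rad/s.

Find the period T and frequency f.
T = 2π/ω = 2π/18.18 = 0.3456 s; f = ω/2π = 2.893 Hz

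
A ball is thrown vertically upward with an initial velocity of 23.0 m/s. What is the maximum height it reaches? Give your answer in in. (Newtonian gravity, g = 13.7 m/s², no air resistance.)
h_max = v₀²/(2g) (with unit conversion) = 760.1 in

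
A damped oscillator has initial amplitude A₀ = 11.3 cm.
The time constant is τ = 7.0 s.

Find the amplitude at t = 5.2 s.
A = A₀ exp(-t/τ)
A = A₀ exp(−t/τ) = 11.3×exp(−5.2/7.0) = 5.376 cm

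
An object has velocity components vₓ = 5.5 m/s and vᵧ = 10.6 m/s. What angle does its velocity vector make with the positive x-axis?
θ = arctan(vᵧ/vₓ) = arctan(10.6/5.5) = 62.58°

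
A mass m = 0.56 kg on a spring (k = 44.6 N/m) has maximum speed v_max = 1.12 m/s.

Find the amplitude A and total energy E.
½mv²_max = ½kA² → A = v_max√(m/k) = 1.12×√(0.56/44.6) = 0.1255 m = 12.55 cm
E = ½mv²_max = ½×0.56×1.12² = 0.3512 J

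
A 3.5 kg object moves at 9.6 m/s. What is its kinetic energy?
KE = ½mv² = ½×3.5×9.6² = 161.28 J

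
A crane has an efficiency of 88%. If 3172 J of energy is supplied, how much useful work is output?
W_out = η × W_in = 0.88 × 3172 = 2791.4 J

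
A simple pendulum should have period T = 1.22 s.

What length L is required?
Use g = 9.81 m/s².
T = 2π√(L/g) → L = g(T/2π)² = 9.81×(1.22/2π)² = 0.3699 m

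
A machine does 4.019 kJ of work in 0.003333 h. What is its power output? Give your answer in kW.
P = W/t = 4019 J / 12 s = 335 W = 0.335 kW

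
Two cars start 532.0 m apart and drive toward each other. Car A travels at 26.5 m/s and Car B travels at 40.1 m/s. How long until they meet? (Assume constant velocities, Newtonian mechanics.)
Combined speed: v_combined = 26.5 + 40.1 = 66.6 m/s
Time to meet: t = d/66.6 = 532.0/66.6 = 7.99 s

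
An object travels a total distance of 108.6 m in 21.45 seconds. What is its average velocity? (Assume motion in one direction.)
v_avg = Δd / Δt = 108.6 / 21.45 = 5.06 m/s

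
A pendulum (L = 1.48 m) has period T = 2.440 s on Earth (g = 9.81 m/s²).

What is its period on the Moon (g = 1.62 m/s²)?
T = 2π√(L/g), so T_moon/T_earth = √(g_earth/g_moon)
T_moon = 2π√(1.48/1.62) = 6.006 s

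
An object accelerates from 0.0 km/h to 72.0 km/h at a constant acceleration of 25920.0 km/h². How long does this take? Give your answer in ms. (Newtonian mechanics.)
t = (v - v₀)/a (with unit conversion) = 10000.0 ms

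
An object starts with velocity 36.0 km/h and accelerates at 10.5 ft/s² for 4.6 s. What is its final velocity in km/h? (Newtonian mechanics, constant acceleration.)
v = v₀ + at (with unit conversion) = 89.0 km/h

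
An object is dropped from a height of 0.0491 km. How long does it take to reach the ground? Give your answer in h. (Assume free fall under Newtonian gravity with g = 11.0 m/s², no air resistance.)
t = √(2h/g) (with unit conversion) = 0.00083 h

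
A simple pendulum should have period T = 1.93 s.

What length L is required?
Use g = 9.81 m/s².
T = 2π√(L/g) → L = g(T/2π)² = 9.81×(1.93/2π)² = 0.9256 m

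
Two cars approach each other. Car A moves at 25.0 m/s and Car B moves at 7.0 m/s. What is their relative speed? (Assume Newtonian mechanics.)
v_rel = v_A + v_B = 25.0 + 7.0 = 32.0 m/s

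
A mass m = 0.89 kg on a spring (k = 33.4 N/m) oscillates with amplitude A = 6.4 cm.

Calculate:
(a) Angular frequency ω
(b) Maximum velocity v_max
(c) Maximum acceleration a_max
ω = √(k/m) = √(33.4/0.89) = 6.126 rad/s
v_max = ωA = 6.126×0.064 = 0.3921 m/s
a_max = ω²A = 6.126²×0.064 = 2.402 m/s²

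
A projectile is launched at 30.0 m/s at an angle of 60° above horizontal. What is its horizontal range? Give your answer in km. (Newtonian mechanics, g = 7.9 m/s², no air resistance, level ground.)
R = v₀² sin(2θ) / g (with unit conversion) = 0.09866 km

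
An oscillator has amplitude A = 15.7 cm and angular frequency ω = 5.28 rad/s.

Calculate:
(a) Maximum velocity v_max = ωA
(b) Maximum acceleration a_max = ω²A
v_max = ωA = 5.28×0.157 = 0.829 m/s
a_max = ω²A = 5.28²×0.157 = 4.377 m/s²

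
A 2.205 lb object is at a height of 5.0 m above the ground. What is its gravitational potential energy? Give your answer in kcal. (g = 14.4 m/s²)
PE = mgh = 1 kg × 14.4 m/s² × 5 m = 72.01 J = 0.01721 kcal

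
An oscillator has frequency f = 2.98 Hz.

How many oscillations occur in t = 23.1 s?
n = f×t = 2.98×23.1 = 68.84 oscillations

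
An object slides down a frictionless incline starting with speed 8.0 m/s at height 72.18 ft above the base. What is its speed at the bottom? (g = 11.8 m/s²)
½mv₀² + mgh = ½mv² → v = √(v₀² + 2gh) = √(8² + 2×11.8×22) = 24.15 m/s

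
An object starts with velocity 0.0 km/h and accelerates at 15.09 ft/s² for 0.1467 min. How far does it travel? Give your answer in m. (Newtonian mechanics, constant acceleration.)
d = v₀t + ½at² (with unit conversion) = 178.2 m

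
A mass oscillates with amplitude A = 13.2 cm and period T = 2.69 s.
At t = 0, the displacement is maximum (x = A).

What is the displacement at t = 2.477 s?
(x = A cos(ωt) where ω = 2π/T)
ω = 2π/T = 2π/2.69 = 2.336 rad/s
x = A cos(ωt) = 13.2×cos(2.336×2.477) = 11.6 cm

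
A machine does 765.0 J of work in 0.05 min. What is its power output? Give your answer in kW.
P = W/t = 765 J / 3 s = 255 W = 0.255 kW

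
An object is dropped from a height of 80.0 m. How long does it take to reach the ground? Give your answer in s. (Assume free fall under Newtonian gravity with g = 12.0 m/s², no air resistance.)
t = √(2h/g) = 3.651 s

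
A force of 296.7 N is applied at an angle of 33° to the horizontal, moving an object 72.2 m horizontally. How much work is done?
W = Fd cosθ = 296.7×72.2×cos(33°) = 17966.0 J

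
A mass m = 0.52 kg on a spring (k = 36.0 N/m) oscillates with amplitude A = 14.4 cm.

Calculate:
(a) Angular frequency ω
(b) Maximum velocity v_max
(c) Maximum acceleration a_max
ω = √(k/m) = √(36.0/0.52) = 8.321 rad/s
v_max = ωA = 8.321×0.144 = 1.198 m/s
a_max = ω²A = 8.321²×0.144 = 9.969 m/s²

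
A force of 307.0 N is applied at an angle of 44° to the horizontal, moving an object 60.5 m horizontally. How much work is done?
W = Fd cosθ = 307.0×60.5×cos(44°) = 13361.0 J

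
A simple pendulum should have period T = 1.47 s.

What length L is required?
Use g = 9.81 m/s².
T = 2π√(L/g) → L = g(T/2π)² = 9.81×(1.47/2π)² = 0.537 m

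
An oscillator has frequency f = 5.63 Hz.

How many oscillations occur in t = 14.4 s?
n = f×t = 5.63×14.4 = 81.07 oscillations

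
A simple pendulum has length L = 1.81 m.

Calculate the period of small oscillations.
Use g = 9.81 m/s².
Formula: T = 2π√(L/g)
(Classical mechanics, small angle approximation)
T = 2π√(L/g) = 2π√(1.81/9.81) = 2.699 s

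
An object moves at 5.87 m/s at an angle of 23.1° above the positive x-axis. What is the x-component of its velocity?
vₓ = v cos(θ) = 5.87 × cos(23.1°) = 5.4 m/s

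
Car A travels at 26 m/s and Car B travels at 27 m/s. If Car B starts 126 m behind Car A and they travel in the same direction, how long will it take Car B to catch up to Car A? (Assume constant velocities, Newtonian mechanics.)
Relative speed: v_rel = 27 - 26 = 1 m/s
Time to catch: t = d₀/v_rel = 126/1 = 126.0 s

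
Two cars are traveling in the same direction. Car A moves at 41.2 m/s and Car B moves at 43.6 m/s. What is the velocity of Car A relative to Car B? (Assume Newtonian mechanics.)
v_rel = v_A - v_B = 41.2 - 43.6 = -2.4 m/s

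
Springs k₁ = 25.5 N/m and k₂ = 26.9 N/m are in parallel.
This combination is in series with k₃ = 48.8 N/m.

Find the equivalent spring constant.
k₁₂ = k₁ + k₂ = 52.4 N/m (parallel)
1/k_eq = 1/k₁₂ + 1/k₃ → k_eq = 25.27 N/m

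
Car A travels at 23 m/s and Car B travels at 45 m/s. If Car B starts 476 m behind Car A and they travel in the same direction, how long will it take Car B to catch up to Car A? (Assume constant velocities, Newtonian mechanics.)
Relative speed: v_rel = 45 - 23 = 22 m/s
Time to catch: t = d₀/v_rel = 476/22 = 21.64 s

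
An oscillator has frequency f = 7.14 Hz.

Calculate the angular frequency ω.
ω = 2πf = 2π×7.14 = 44.86 rad/s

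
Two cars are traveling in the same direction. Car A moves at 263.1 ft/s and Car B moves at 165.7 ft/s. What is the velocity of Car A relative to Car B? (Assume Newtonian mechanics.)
v_rel = v_A - v_B = 263.1 - 165.7 = 97.4 ft/s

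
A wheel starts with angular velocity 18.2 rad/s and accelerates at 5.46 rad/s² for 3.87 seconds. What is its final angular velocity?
ω = ω₀ + αt = 18.2 + 5.46 × 3.87 = 39.33 rad/s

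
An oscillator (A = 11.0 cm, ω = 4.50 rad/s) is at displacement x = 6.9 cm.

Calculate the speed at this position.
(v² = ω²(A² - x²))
v = ω√(A² − x²) = 4.5×√(0.11² − 0.069²) = 0.3855 m/s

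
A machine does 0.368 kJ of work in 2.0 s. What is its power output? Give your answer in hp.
P = W/t = 368 J / 2 s = 184 W = 0.2467 hp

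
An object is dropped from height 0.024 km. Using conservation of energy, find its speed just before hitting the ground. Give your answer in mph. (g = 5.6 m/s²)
mgh = ½mv² → v = √(2gh) = √(2×5.6×24) = 16.4 m/s = 36.67 mph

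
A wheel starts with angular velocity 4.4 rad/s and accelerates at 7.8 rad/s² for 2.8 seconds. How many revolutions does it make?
θ = ω₀t + ½αt² = 4.4×2.8 + ½×7.8×2.8² = 42.9 rad
Revolutions = θ/(2π) = 42.9/(2π) = 6.83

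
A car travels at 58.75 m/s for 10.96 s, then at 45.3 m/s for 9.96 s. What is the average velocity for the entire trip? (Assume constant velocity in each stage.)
d₁ = v₁t₁ = 58.75 × 10.96 = 643.9 m
d₂ = v₂t₂ = 45.3 × 9.96 = 451.188 m
d_total = 1095.09 m, t_total = 20.92 s
v_avg = d_total/t_total = 1095.09/20.92 = 52.35 m/s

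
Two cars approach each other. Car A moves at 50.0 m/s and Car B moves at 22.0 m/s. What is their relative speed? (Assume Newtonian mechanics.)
v_rel = v_A + v_B = 50.0 + 22.0 = 72.0 m/s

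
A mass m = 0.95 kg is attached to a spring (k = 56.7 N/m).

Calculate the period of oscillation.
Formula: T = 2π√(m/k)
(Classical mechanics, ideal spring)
T = 2π√(m/k) = 2π√(0.95/56.7) = 0.8133 s; f = 1/T = 1.23 Hz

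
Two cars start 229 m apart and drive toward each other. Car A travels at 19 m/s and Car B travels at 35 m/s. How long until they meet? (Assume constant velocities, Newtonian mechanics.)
Combined speed: v_combined = 19 + 35 = 54 m/s
Time to meet: t = d/54 = 229/54 = 4.24 s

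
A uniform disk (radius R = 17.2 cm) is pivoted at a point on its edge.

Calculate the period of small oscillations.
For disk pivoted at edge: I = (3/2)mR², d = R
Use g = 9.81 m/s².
I/m = (3/2)R² = 0.04438 m²; d = R = 0.172 m
T = 2π√((3/2)R²/(gR)) = 2π√(3R/(2g)) = 1.019 s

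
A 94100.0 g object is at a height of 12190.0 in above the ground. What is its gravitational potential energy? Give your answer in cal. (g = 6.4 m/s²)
PE = mgh = 94.1 kg × 6.4 m/s² × 309.6 m = 1.865e+05 J = 44570.0 cal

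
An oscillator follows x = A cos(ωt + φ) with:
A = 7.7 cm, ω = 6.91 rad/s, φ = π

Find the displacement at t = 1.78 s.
x = A cos(ωt + φ) = 7.7×cos(6.91×1.78 + π) = -7.428 cm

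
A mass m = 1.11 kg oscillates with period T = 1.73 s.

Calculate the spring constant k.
T = 2π√(m/k) → k = m(2π/T)² = 1.11×(2π/1.73)² = 14.64 N/m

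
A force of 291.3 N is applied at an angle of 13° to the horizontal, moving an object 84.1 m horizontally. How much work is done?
W = Fd cosθ = 291.3×84.1×cos(13°) = 23870.0 J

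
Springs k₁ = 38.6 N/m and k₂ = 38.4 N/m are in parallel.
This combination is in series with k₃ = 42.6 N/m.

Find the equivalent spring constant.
k₁₂ = k₁ + k₂ = 77 N/m (parallel)
1/k_eq = 1/k₁₂ + 1/k₃ → k_eq = 27.43 N/m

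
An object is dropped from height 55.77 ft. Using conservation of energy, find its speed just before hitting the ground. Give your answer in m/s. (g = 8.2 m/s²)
mgh = ½mv² → v = √(2gh) = √(2×8.2×17) = 16.7 m/s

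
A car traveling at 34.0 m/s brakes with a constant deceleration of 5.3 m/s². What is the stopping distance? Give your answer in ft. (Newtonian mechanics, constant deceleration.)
d = v₀² / (2a) (with unit conversion) = 357.8 ft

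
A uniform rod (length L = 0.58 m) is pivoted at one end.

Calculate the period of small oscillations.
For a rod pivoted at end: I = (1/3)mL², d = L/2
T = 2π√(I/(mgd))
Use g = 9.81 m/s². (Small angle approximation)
I/m = (1/3)L² = 0.1121 m²; d = L/2 = 0.29 m
T = 2π√(I/(mgd)) = 2π√(0.1121/(9.81×0.29)) = 1.247 s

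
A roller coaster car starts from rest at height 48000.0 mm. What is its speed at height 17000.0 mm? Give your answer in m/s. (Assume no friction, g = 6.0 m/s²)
mgh₁ = ½mv₂² + mgh₂ → v₂ = √(2g(h₁−h₂)) = √(2×6.0×(48−17)) = 19.29 m/s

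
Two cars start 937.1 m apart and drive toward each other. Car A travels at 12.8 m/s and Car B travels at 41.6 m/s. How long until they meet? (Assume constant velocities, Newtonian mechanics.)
Combined speed: v_combined = 12.8 + 41.6 = 54.4 m/s
Time to meet: t = d/54.4 = 937.1/54.4 = 17.23 s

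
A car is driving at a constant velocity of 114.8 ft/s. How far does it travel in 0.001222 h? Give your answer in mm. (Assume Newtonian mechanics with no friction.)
d = vt (with unit conversion) = 153900.0 mm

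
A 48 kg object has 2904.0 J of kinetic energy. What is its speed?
KE = ½mv² → v = √(2KE/m) = √(2×2904.0/48) = 11.0 m/s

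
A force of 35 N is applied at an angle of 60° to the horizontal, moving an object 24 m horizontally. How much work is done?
W = Fd cosθ = 35×24×cos(60°) = 420.0 J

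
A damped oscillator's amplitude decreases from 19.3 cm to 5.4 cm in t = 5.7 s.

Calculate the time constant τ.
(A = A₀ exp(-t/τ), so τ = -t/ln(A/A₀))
A/A₀ = 5.4/19.3 = 0.2798; ln(A/A₀) = -1.274
τ = −t/ln(A/A₀) = −5.7/-1.274 = 4.475 s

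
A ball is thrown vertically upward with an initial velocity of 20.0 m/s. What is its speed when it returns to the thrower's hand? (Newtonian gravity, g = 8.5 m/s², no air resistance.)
By conservation of energy, the ball returns at the same speed = 20.0 m/s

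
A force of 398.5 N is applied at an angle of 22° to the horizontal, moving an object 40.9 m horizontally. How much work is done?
W = Fd cosθ = 398.5×40.9×cos(22°) = 15112.0 J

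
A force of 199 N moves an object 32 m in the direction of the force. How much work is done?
W = Fd = 199×32 = 6368.0 J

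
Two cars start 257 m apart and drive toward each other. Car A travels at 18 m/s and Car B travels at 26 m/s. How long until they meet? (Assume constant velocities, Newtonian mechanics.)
Combined speed: v_combined = 18 + 26 = 44 m/s
Time to meet: t = d/44 = 257/44 = 5.84 s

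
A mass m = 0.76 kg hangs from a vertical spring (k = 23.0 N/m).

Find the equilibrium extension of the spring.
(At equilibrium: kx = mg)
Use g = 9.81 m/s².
x_eq = mg/k = 0.76×9.81/23.0 = 0.3242 m = 32.42 cm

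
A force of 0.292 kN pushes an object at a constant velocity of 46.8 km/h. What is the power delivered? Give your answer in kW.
P = Fv = 292 N × 13 m/s = 3796 W = 3.796 kW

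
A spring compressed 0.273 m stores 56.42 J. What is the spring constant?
PE = ½kx² → k = 2PE/x² = 2×56.42/0.273² = 1514.0 N/m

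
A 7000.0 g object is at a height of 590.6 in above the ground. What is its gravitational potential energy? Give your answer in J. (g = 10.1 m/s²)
PE = mgh = 7 kg × 10.1 m/s² × 15 m = 1061 J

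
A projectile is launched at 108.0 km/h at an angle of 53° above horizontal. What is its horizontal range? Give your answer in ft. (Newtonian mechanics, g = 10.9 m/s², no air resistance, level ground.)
R = v₀² sin(2θ) / g (with unit conversion) = 260.4 ft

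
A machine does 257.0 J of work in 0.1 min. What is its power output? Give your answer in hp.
P = W/t = 257 J / 6 s = 42.83 W = 0.05744 hp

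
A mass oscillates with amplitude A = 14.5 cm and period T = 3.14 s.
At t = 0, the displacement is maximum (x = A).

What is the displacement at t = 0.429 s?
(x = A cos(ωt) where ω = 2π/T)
ω = 2π/T = 2π/3.14 = 2.001 rad/s
x = A cos(ωt) = 14.5×cos(2.001×0.429) = 9.478 cm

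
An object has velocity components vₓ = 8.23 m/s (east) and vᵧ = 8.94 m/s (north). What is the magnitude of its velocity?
|v| = √(vₓ² + vᵧ²) = √(8.23² + 8.94²) = √(147.656) = 12.15 m/s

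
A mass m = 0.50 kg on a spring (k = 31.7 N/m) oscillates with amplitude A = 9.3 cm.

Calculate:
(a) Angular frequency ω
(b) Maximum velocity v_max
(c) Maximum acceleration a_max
ω = √(k/m) = √(31.7/0.5) = 7.962 rad/s
v_max = ωA = 7.962×0.093 = 0.7405 m/s
a_max = ω²A = 7.962²×0.093 = 5.896 m/s²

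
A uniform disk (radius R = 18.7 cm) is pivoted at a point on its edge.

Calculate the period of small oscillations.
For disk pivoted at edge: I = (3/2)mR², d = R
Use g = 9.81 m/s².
I/m = (3/2)R² = 0.05245 m²; d = R = 0.187 m
T = 2π√((3/2)R²/(gR)) = 2π√(3R/(2g)) = 1.062 s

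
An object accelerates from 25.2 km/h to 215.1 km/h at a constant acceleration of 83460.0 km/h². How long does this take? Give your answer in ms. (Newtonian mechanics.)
t = (v - v₀)/a (with unit conversion) = 8191.0 ms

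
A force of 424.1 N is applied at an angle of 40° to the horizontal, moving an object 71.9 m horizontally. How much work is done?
W = Fd cosθ = 424.1×71.9×cos(40°) = 23359.0 J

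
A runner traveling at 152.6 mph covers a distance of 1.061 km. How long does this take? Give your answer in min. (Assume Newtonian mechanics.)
t = d/v (with unit conversion) = 0.2592 min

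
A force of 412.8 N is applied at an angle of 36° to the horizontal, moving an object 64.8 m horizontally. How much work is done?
W = Fd cosθ = 412.8×64.8×cos(36°) = 21641.0 J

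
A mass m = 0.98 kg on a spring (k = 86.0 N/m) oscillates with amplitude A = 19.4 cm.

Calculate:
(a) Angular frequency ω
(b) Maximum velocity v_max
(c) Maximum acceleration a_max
ω = √(k/m) = √(86.0/0.98) = 9.368 rad/s
v_max = ωA = 9.368×0.194 = 1.817 m/s
a_max = ω²A = 9.368²×0.194 = 17.02 m/s²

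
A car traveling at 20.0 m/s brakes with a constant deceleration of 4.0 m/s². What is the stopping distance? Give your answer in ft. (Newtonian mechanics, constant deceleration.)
d = v₀² / (2a) (with unit conversion) = 164.0 ft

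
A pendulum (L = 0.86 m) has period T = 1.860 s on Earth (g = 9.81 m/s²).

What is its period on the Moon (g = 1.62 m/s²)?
T = 2π√(L/g), so T_moon/T_earth = √(g_earth/g_moon)
T_moon = 2π√(0.86/1.62) = 4.578 s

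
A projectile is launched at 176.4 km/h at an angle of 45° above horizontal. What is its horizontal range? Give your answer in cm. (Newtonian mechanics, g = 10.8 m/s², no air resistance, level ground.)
R = v₀² sin(2θ) / g (with unit conversion) = 22230.0 cm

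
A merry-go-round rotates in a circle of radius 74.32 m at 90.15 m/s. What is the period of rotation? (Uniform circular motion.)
T = 2πr/v = 2π×74.32/90.15 = 5.18 s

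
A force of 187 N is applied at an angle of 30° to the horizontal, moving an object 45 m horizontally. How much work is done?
W = Fd cosθ = 187×45×cos(30°) = 7287.6 J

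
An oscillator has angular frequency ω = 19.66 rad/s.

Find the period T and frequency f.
T = 2π/ω = 2π/19.66 = 0.3196 s; f = ω/2π = 3.129 Hz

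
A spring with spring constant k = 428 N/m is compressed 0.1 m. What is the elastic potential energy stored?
PE = ½kx² = ½×428×0.1² = 2.14 J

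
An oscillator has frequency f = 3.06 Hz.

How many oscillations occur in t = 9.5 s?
n = f×t = 3.06×9.5 = 29.07 oscillations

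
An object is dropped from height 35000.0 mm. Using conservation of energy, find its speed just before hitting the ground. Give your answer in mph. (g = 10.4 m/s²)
mgh = ½mv² → v = √(2gh) = √(2×10.4×35) = 26.98 m/s = 60.36 mph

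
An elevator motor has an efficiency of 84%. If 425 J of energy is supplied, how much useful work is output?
W_out = η × W_in = 0.84 × 425 = 357.0 J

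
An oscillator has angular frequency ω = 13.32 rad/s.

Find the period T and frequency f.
T = 2π/ω = 2π/13.32 = 0.4717 s; f = ω/2π = 2.12 Hz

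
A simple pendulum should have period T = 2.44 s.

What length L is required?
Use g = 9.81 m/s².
T = 2π√(L/g) → L = g(T/2π)² = 9.81×(2.44/2π)² = 1.479 m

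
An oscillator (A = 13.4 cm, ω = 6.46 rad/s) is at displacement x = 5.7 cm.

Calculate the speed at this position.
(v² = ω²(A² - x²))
v = ω√(A² − x²) = 6.46×√(0.134² − 0.057²) = 0.7834 m/s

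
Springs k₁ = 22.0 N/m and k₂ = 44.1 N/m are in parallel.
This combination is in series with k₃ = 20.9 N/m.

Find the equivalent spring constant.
k₁₂ = k₁ + k₂ = 66.1 N/m (parallel)
1/k_eq = 1/k₁₂ + 1/k₃ → k_eq = 15.88 N/m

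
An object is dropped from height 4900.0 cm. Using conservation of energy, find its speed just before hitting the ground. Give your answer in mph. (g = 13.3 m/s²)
mgh = ½mv² → v = √(2gh) = √(2×13.3×49) = 36.1 m/s = 80.76 mph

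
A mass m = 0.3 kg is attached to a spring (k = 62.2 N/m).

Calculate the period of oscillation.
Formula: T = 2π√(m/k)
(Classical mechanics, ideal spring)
T = 2π√(m/k) = 2π√(0.3/62.2) = 0.4364 s; f = 1/T = 2.292 Hz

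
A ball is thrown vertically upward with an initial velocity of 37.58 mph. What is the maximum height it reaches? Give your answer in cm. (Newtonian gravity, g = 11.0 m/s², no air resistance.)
h_max = v₀²/(2g) (with unit conversion) = 1283.0 cm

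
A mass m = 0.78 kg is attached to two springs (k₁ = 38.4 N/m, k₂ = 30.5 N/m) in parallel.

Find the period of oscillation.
k_eq = k₁+k₂ = 68.9 N/m
T = 2π√(m/k_eq) = 2π√(0.78/68.9) = 0.6685 s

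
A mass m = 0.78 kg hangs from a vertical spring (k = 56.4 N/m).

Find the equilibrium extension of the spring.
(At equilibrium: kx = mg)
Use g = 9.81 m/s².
x_eq = mg/k = 0.78×9.81/56.4 = 0.1357 m = 13.57 cm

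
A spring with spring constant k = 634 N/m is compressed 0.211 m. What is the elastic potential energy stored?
PE = ½kx² = ½×634×0.211² = 14.11 J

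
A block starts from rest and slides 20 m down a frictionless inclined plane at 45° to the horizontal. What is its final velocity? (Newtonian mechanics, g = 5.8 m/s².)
a = g sin(θ) = 5.8 × sin(45°) = 4.1 m/s²
v = √(2ad) = √(2 × 4.1 × 20) = 12.81 m/s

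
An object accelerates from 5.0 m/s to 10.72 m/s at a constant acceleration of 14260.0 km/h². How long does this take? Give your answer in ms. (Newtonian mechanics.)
t = (v - v₀)/a (with unit conversion) = 5199.0 ms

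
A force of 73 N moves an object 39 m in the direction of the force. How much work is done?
W = Fd = 73×39 = 2847.0 J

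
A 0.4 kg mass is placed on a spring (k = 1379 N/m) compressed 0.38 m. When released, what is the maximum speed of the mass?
½kx² = ½mv² → v = x√(k/m) = 0.38×√(1379/0.4) = 22.31 m/s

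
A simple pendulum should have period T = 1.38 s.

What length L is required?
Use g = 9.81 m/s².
T = 2π√(L/g) → L = g(T/2π)² = 9.81×(1.38/2π)² = 0.4732 m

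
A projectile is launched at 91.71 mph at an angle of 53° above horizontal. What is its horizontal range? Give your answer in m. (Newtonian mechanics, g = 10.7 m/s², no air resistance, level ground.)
R = v₀² sin(2θ) / g (with unit conversion) = 151.0 m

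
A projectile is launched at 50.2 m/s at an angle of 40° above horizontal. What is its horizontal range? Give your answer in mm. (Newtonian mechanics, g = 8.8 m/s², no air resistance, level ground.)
R = v₀² sin(2θ) / g (with unit conversion) = 282000.0 mm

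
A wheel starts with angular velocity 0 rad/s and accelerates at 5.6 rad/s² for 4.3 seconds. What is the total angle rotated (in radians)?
θ = ω₀t + ½αt² = 0×4.3 + ½×5.6×4.3² = 51.77 rad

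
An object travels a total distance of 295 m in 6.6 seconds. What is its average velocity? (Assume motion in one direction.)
v_avg = Δd / Δt = 295 / 6.6 = 44.7 m/s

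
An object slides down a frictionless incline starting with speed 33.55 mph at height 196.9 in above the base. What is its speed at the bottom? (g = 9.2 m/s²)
½mv₀² + mgh = ½mv² → v = √(v₀² + 2gh) = √(15² + 2×9.2×5.001) = 17.8 m/s = 39.83 mph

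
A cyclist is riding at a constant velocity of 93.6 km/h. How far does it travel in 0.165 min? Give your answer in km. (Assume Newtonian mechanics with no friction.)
d = vt (with unit conversion) = 0.2574 km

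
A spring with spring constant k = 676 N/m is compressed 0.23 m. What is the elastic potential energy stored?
PE = ½kx² = ½×676×0.23² = 17.88 J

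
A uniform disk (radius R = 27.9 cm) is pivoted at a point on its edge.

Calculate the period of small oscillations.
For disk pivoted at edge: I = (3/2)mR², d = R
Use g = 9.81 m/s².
I/m = (3/2)R² = 0.1168 m²; d = R = 0.279 m
T = 2π√((3/2)R²/(gR)) = 2π√(3R/(2g)) = 1.298 s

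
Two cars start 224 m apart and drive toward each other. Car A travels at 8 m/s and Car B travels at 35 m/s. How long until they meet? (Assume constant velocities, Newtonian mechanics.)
Combined speed: v_combined = 8 + 35 = 43 m/s
Time to meet: t = d/43 = 224/43 = 5.21 s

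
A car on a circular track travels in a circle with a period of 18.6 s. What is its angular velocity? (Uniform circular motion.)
ω = 2π/T = 2π/18.6 = 0.3378 rad/s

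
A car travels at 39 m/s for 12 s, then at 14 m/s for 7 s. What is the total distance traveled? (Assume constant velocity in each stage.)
d₁ = v₁t₁ = 39 × 12 = 468 m
d₂ = v₂t₂ = 14 × 7 = 98 m
d_total = 468 + 98 = 566 m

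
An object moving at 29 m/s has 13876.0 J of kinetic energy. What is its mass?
KE = ½mv² → m = 2KE/v² = 2×13876.0/29² = 33.0 kg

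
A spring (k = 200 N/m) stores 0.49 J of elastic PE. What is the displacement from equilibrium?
PE = ½kx² → x = √(2PE/k) = √(2×0.49/200) = 0.07 m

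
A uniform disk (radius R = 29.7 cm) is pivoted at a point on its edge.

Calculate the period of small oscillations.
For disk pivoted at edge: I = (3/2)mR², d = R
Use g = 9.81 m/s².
I/m = (3/2)R² = 0.1323 m²; d = R = 0.297 m
T = 2π√((3/2)R²/(gR)) = 2π√(3R/(2g)) = 1.339 s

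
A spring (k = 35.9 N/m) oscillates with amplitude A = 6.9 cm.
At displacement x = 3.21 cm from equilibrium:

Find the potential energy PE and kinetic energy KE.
E_total = ½kA² = ½×35.9×(0.069)² = 0.08546 J
PE = ½kx² = ½×35.9×(0.0321)² = 0.0185 J
KE = E_total − PE = 0.06696 J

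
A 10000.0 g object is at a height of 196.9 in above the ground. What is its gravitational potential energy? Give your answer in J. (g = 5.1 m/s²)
PE = mgh = 10 kg × 5.1 m/s² × 5.001 m = 255.1 J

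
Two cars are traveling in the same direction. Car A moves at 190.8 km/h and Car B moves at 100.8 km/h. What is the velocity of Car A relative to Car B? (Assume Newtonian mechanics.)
v_rel = v_A - v_B = 190.8 - 100.8 = 90.0 km/h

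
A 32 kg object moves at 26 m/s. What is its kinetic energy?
KE = ½mv² = ½×32×26² = 10816.0 J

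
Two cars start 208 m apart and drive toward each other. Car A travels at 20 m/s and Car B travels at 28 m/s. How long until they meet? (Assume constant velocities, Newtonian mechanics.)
Combined speed: v_combined = 20 + 28 = 48 m/s
Time to meet: t = d/48 = 208/48 = 4.33 s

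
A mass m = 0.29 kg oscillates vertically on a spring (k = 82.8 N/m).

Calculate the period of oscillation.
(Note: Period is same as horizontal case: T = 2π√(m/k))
T = 2π√(m/k) = 2π√(0.29/82.8) = 0.3718 s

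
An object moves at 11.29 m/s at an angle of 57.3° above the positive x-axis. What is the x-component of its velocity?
vₓ = v cos(θ) = 11.29 × cos(57.3°) = 6.1 m/s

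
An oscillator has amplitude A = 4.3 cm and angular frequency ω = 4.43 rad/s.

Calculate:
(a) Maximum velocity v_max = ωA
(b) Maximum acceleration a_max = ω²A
v_max = ωA = 4.43×0.043 = 0.1905 m/s
a_max = ω²A = 4.43²×0.043 = 0.8439 m/s²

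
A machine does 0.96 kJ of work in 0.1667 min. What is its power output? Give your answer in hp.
P = W/t = 960 J / 10 s = 95.98 W = 0.1287 hp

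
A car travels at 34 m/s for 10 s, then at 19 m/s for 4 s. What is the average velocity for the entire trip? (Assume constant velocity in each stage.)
d₁ = v₁t₁ = 34 × 10 = 340 m
d₂ = v₂t₂ = 19 × 4 = 76 m
d_total = 416 m, t_total = 14 s
v_avg = d_total/t_total = 416/14 = 29.71 m/s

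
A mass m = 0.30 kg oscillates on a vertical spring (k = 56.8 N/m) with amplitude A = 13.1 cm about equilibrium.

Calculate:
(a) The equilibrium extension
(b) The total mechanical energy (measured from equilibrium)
x_eq = mg/k = 0.3×9.81/56.8 = 0.05181 m = 5.181 cm
E = ½kA² = ½×56.8×(0.131)² = 0.4874 J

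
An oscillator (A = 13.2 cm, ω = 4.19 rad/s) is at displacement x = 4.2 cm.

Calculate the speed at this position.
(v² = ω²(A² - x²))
v = ω√(A² − x²) = 4.19×√(0.132² − 0.042²) = 0.5243 m/s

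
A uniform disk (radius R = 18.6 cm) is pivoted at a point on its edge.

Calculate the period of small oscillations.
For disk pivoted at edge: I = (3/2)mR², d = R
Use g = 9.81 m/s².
I/m = (3/2)R² = 0.05189 m²; d = R = 0.186 m
T = 2π√((3/2)R²/(gR)) = 2π√(3R/(2g)) = 1.06 s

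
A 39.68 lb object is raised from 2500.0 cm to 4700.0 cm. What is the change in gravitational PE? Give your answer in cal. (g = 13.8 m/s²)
ΔPE = mg(h₂ − h₁) = 18 kg × 13.8 m/s² × (47 − 25) m = 5464 J = 1306.0 cal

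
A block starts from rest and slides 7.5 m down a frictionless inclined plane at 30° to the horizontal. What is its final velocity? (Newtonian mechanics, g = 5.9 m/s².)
a = g sin(θ) = 5.9 × sin(30°) = 2.95 m/s²
v = √(2ad) = √(2 × 2.95 × 7.5) = 6.65 m/s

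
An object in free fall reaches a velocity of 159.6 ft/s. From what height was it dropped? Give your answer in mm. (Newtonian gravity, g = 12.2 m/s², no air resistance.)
h = v²/(2g) (with unit conversion) = 96990.0 mm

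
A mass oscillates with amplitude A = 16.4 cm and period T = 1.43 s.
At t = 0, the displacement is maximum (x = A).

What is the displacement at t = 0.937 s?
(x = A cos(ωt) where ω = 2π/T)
ω = 2π/T = 2π/1.43 = 4.394 rad/s
x = A cos(ωt) = 16.4×cos(4.394×0.937) = -9.197 cm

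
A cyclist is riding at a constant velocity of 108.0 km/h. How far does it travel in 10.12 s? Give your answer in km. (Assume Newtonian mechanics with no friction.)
d = vt (with unit conversion) = 0.3036 km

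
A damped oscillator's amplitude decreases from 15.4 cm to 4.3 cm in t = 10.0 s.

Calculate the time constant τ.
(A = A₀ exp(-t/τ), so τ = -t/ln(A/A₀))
A/A₀ = 4.3/15.4 = 0.2792; ln(A/A₀) = -1.276
τ = −t/ln(A/A₀) = −10.0/-1.276 = 7.839 s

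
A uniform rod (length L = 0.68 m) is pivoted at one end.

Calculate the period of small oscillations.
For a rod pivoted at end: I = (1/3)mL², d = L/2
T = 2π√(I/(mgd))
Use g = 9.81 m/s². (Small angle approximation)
I/m = (1/3)L² = 0.1541 m²; d = L/2 = 0.34 m
T = 2π√(I/(mgd)) = 2π√(0.1541/(9.81×0.34)) = 1.351 s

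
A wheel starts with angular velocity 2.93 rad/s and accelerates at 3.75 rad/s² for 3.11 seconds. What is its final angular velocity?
ω = ω₀ + αt = 2.93 + 3.75 × 3.11 = 14.59 rad/s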